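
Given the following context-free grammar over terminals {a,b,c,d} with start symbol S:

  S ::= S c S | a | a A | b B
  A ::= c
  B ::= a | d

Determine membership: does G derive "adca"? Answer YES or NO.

CNF form of G:
  S -> S X3 | T1 A | T2 B | a
  A -> c
  B -> a | d
  T0 -> c
  T1 -> a
  T2 -> b
  X3 -> T0 S

CYK fill:
  cell(0,0) a: {B,S,T1}  orig:{B,S}
  cell(1,1) d: {B}
  cell(2,2) c: {A,T0}  orig:{A}
  cell(3,3) a: {B,S,T1}  orig:{B,S}
  cell(0,1) ad: ∅
  cell(1,2) dc: ∅
  cell(2,3) ca: {X3}  orig:{}
  cell(0,2) adc: ∅
  cell(1,3) dca: ∅
  cell(0,3) adca: ∅

S ∉ T[0,3] ⇒ NO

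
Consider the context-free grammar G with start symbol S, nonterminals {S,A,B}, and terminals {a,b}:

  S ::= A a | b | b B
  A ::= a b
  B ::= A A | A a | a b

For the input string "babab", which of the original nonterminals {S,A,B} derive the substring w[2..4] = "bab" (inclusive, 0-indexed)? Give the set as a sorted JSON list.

CNF form of G:
  S -> A T0 | T1 B | b
  A -> T0 T1
  B -> A A | A T0 | T0 T1
  T0 -> a
  T1 -> b

Fill CYK table bottom-up (cells [i..j] with 2 ≤ i ≤ j ≤ 4 only):
  cell(2,2) b: {S,T1}  orig:{S}
  cell(3,3) a: {T0}  orig:{}
  cell(4,4) b: {S,T1}  orig:{S}
  cell(2,3) ba: ∅
  cell(3,4) ab: {A,B}
  cell(2,4) bab: {S}

Original NTs in T[2,4] deriving "bab": ["S"]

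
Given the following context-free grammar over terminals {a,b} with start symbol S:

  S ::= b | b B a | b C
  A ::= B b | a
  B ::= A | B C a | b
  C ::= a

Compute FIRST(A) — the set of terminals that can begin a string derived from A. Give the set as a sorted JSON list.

FIRST iteration:
[1]
  A via A→a: +{a}
  B via B→A: +{a}
  B via B→b: +{b}
  C via C→a: +{a}
  S via S→b: +{b}
  FIRST(S)={b}  FIRST(A)={a}  FIRST(B)={a,b}  FIRST(C)={a}
[2]
  A via A→B b: +{b}
  FIRST(S)={b}  FIRST(A)={a,b}  FIRST(B)={a,b}  FIRST(C)={a}
[3] (no change)
  FIRST(S)={b}  FIRST(A)={a,b}  FIRST(B)={a,b}  FIRST(C)={a}

FIRST(A) = ["a", "b"]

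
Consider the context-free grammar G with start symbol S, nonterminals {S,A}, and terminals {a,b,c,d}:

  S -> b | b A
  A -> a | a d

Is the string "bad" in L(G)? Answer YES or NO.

CNF form of G:
  S -> T2 A | b
  A -> T0 T1 | a
  T0 -> a
  T1 -> d
  T2 -> b

CYK table (by increasing span):
  [0..0]={S,T2}  "b"  orig:{S}
  [1..1]={A,T0}  "a"  orig:{A}
  [2..2]={T1}  "d"  orig:{}
  [0..1]={S}  "ba"
  [1..2]={A}  "ad"
  [0..2]={S}  "bad"

S ∈ T[0,2] ⇒ YES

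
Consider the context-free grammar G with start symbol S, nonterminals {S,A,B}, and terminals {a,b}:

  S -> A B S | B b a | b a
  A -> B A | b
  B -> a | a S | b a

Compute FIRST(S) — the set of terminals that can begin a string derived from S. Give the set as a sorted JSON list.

FIRST sets, iterate to fixpoint:
iter 1:
  A via A→b: +{b}
  B via B→a: +{a}
  B via B→b a: +{b}
  S via S→A B S: +{b}
  S via S→B b a: +{a}
  S: {a,b}  A: {b}  B: {a,b}
iter 2:
  A via A→B A: +{a}
  S: {a,b}  A: {a,b}  B: {a,b}
iter 3: — fixpoint
  S: {a,b}  A: {a,b}  B: {a,b}

FIRST(S) = ["a", "b"]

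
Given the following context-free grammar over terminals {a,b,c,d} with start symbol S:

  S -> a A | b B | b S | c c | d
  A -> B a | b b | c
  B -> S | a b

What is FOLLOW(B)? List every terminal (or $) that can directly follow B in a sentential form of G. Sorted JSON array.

FIRST iteration:
iter 1:
  A via A→b b: +{b}
  A via A→c: +{c}
  B via B→a b: +{a}
  S via S→a A: +{a}
  S via S→b B: +{b}
  S via S→c c: +{c}
  S via S→d: +{d}
  S: {a,b,c,d}  A: {b,c}  B: {a}
iter 2:
  A via A→B a: +{a}
  B via B→S: +{b,c,d}
  S: {a,b,c,d}  A: {a,b,c}  B: {a,b,c,d}
iter 3:
  A via A→B a: +{d}
  S: {a,b,c,d}  A: {a,b,c,d}  B: {a,b,c,d}
iter 4: done
  S: {a,b,c,d}  A: {a,b,c,d}  B: {a,b,c,d}

Compute FOLLOW by fixpoint:
initialize: $ ∈ FOLLOW(S)
[1]
  A→B a: FOLLOW(B) ⊇ FIRST(a) = {a}; new: +{a}
  B→S: FOLLOW(S) ⊇ FOLLOW(B) ⊇ {a}; new: +{a}
  S→a A: FOLLOW(A) ⊇ FOLLOW(S) ⊇ {$,a}; new: +{$,a}
  S→b B: FOLLOW(B) ⊇ FOLLOW(S) ⊇ {$,a}; new: +{$}
  FOLLOW(S)={$,a}  FOLLOW(A)={$,a}  FOLLOW(B)={$,a}
[2] — fixpoint
  FOLLOW(S)={$,a}  FOLLOW(A)={$,a}  FOLLOW(B)={$,a}

FOLLOW(B) = ["$", "a"]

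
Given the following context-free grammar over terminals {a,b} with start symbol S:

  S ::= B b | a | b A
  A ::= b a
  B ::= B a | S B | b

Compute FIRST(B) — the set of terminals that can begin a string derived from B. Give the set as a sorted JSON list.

Compute FIRST by fixpoint:
[1]
  A via A→b a: +{b}
  B via B→b: +{b}
  S via S→B b: +{b}
  S via S→a: +{a}
  S: {a,b}  A: {b}  B: {b}
[2]
  B via B→S B: +{a}
  S: {a,b}  A: {b}  B: {a,b}
[3] (no change)
  S: {a,b}  A: {b}  B: {a,b}

FIRST(B) = ["a", "b"]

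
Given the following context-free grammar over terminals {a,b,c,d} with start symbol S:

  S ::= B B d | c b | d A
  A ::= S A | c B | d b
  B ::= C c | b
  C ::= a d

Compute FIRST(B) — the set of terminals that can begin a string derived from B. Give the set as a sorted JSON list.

Compute FIRST by fixpoint:
round 1:
  A via A→c B: +{c}
  A via A→d b: +{d}
  B via B→b: +{b}
  C via C→a d: +{a}
  S via S→B B d: +{b}
  S via S→c b: +{c}
  S via S→d A: +{d}
  FIRST(S)={b,c,d}  FIRST(A)={c,d}  FIRST(B)={b}  FIRST(C)={a}
round 2:
  A via A→S A: +{b}
  B via B→C c: +{a}
  S via S→B B d: +{a}
  FIRST(S)={a,b,c,d}  FIRST(A)={b,c,d}  FIRST(B)={a,b}  FIRST(C)={a}
round 3:
  A via A→S A: +{a}
  FIRST(S)={a,b,c,d}  FIRST(A)={a,b,c,d}  FIRST(B)={a,b}  FIRST(C)={a}
round 4: (no change)
  FIRST(S)={a,b,c,d}  FIRST(A)={a,b,c,d}  FIRST(B)={a,b}  FIRST(C)={a}

FIRST(B) = ["a", "b"]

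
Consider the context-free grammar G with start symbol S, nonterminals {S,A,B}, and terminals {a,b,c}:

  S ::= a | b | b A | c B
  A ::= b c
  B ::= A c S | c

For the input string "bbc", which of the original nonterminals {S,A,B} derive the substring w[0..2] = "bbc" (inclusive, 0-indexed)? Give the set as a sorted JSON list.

Convert to CNF:
  S -> T0 A | T1 B | a | b
  A -> T0 T1
  B -> A X2 | c
  T0 -> b
  T1 -> c
  X2 -> T1 S

Fill CYK table bottom-up (cells [i..j] with 0 ≤ i ≤ j ≤ 2 only):
  [0..0]={S,T0}  "b"  orig:{S}
  [1..1]={S,T0}  "b"  orig:{S}
  [2..2]={B,T1}  "c"  orig:{B}
  [0..1]=∅  "bb"
  [1..2]={A}  "bc"
  [0..2]={S}  "bbc"

Original NTs in T[0,2] deriving "bbc": ["S"]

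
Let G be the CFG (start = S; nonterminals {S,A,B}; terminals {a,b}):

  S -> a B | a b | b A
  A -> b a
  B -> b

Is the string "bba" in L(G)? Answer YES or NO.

CNF form of G:
  S -> T0 A | T1 B | T1 T0
  A -> T0 T1
  B -> b
  T0 -> b
  T1 -> a

CYK fill:
  T[0,0] 'b' = {B,T0}  orig:{B}
  T[1,1] 'b' = {B,T0}  orig:{B}
  T[2,2] 'a' = {T1}  orig:{}
  T[0,1] 'bb' = ∅
  T[1,2] 'ba' = {A}
  T[0,2] 'bba' = {S}

S ∈ T[0,2] ⇒ YES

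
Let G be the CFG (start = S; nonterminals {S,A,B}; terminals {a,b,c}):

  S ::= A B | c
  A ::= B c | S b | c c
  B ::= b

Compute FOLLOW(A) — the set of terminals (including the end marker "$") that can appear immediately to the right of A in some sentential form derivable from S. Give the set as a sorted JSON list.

FIRST sets, iterate to fixpoint:
iter 1:
  A via A→c c: +{c}
  B via B→b: +{b}
  S via S→A B: +{c}
  FIRST(S)={c}  FIRST(A)={c}  FIRST(B)={b}
iter 2:
  A via A→B c: +{b}
  S via S→A B: +{b}
  FIRST(S)={b,c}  FIRST(A)={b,c}  FIRST(B)={b}
iter 3: (no change)
  FIRST(S)={b,c}  FIRST(A)={b,c}  FIRST(B)={b}

FOLLOW sets:
seed FOLLOW(S) with $
iter 1:
  A→B c: FOLLOW(B) ⊇ FIRST(c) = {c}; new: +{c}
  A→S b: FOLLOW(S) ⊇ FIRST(b) = {b}; new: +{b}
  S→A B: FOLLOW(A) ⊇ FIRST(B) = {b}; new: +{b}
  S→A B: FOLLOW(B) ⊇ FOLLOW(S) ⊇ {$,b}; new: +{$,b}
  S: {$,b}  A: {b}  B: {$,b,c}
iter 2: — fixpoint
  S: {$,b}  A: {b}  B: {$,b,c}

FOLLOW(A) = ["b"]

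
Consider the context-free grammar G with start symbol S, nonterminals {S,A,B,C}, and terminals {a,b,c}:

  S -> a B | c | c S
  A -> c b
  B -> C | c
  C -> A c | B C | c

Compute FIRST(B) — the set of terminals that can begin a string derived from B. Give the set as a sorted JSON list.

Compute FIRST by fixpoint:
iter 1:
  A via A→c b: +{c}
  B via B→c: +{c}
  C via C→A c: +{c}
  S via S→a B: +{a}
  S via S→c: +{c}
  S: {a,c}  A: {c}  B: {c}  C: {c}
iter 2: — fixpoint
  S: {a,c}  A: {c}  B: {c}  C: {c}

FIRST(B) = ["c"]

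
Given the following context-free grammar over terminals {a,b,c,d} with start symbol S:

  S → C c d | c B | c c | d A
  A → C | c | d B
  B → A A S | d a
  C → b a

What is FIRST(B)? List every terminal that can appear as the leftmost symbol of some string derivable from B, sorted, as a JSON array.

FIRST iteration:
[1]
  A via A→c: +{c}
  A via A→d B: +{d}
  B via B→A A S: +{c,d}
  C via C→b a: +{b}
  S via S→C c d: +{b}
  S via S→c B: +{c}
  S via S→d A: +{d}
  S: {b,c,d}  A: {c,d}  B: {c,d}  C: {b}
[2]
  A via A→C: +{b}
  B via B→A A S: +{b}
  S: {b,c,d}  A: {b,c,d}  B: {b,c,d}  C: {b}
[3] — fixpoint
  S: {b,c,d}  A: {b,c,d}  B: {b,c,d}  C: {b}

FIRST(B) = ["b", "c", "d"]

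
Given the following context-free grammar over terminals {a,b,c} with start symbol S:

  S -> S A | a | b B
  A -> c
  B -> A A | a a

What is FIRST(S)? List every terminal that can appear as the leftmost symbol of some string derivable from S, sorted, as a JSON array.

FIRST sets, iterate to fixpoint:
round 1:
  A via A→c: +{c}
  B via B→A A: +{c}
  B via B→a a: +{a}
  S via S→a: +{a}
  S via S→b B: +{b}
  FIRST[S]={a,b}  FIRST[A]={c}  FIRST[B]={a,c}
round 2: (no change)
  FIRST[S]={a,b}  FIRST[A]={c}  FIRST[B]={a,c}

FIRST(S) = ["a", "b"]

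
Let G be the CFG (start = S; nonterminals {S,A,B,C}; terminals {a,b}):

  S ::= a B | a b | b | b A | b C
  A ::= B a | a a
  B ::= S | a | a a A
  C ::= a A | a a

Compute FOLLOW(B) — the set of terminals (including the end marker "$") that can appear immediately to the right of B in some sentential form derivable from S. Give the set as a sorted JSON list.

FIRST sets, iterate to fixpoint:
iter 1:
  A via A→a a: +{a}
  B via B→a: +{a}
  C via C→a A: +{a}
  S via S→a B: +{a}
  S via S→b: +{b}
  FIRST[S]={a,b}  FIRST[A]={a}  FIRST[B]={a}  FIRST[C]={a}
iter 2:
  B via B→S: +{b}
  FIRST[S]={a,b}  FIRST[A]={a}  FIRST[B]={a,b}  FIRST[C]={a}
iter 3:
  A via A→B a: +{b}
  FIRST[S]={a,b}  FIRST[A]={a,b}  FIRST[B]={a,b}  FIRST[C]={a}
iter 4: (no change)
  FIRST[S]={a,b}  FIRST[A]={a,b}  FIRST[B]={a,b}  FIRST[C]={a}

FOLLOW sets:
seed FOLLOW(S) with $
round 1:
  A→B a: FOLLOW(B) ⊇ FIRST(a) = {a}; new: +{a}
  B→S: FOLLOW(S) ⊇ FOLLOW(B) ⊇ {a}; new: +{a}
  B→a a A: FOLLOW(A) ⊇ FOLLOW(B) ⊇ {a}; new: +{a}
  S→a B: FOLLOW(B) ⊇ FOLLOW(S) ⊇ {$,a}; new: +{$}
  S→b A: FOLLOW(A) ⊇ FOLLOW(S) ⊇ {$,a}; new: +{$}
  S→b C: FOLLOW(C) ⊇ FOLLOW(S) ⊇ {$,a}; new: +{$,a}
  S: {$,a}  A: {$,a}  B: {$,a}  C: {$,a}
round 2: (no change)
  S: {$,a}  A: {$,a}  B: {$,a}  C: {$,a}

FOLLOW(B) = ["$", "a"]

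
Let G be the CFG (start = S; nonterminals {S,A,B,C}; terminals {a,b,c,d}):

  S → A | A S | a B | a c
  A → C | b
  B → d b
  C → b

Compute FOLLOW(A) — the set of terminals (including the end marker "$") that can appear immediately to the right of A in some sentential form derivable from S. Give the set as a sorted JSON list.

FIRST iteration:
iter 1:
  A via A→b: +{b}
  B via B→d b: +{d}
  C via C→b: +{b}
  S via S→A: +{b}
  S via S→a B: +{a}
  S: {a,b}  A: {b}  B: {d}  C: {b}
iter 2: done
  S: {a,b}  A: {b}  B: {d}  C: {b}

FOLLOW sets:
seed FOLLOW(S) with $
iter 1:
  S→A: FOLLOW(A) ⊇ FOLLOW(S) ⊇ {$}; new: +{$}
  S→A S: FOLLOW(A) ⊇ FIRST(S) = {a,b}; new: +{a,b}
  S→a B: FOLLOW(B) ⊇ FOLLOW(S) ⊇ {$}; new: +{$}
  FOLLOW(S)={$}  FOLLOW(A)={$,a,b}  FOLLOW(B)={$}  FOLLOW(C)={}
iter 2:
  A→C: FOLLOW(C) ⊇ FOLLOW(A) ⊇ {$,a,b}; new: +{$,a,b}
  FOLLOW(S)={$}  FOLLOW(A)={$,a,b}  FOLLOW(B)={$}  FOLLOW(C)={$,a,b}
iter 3: — fixpoint
  FOLLOW(S)={$}  FOLLOW(A)={$,a,b}  FOLLOW(B)={$}  FOLLOW(C)={$,a,b}

FOLLOW(A) = ["$", "a", "b"]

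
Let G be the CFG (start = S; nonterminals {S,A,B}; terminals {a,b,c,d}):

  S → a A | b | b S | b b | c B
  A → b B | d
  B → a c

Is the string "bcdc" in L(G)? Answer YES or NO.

CNF form of G:
  S -> T0 S | T0 T0 | T1 A | T2 B | b
  A -> T0 B | d
  B -> T1 T2
  T0 -> b
  T1 -> a
  T2 -> c

Fill CYK table bottom-up:
  cell(0,0) b: {S,T0}  orig:{S}
  cell(1,1) c: {T2}  orig:{}
  cell(2,2) d: {A}
  cell(3,3) c: {T2}  orig:{}
  cell(0,1) bc: ∅
  cell(1,2) cd: ∅
  cell(2,3) dc: ∅
  cell(0,2) bcd: ∅
  cell(1,3) cdc: ∅
  cell(0,3) bcdc: ∅

S ∉ T[0,3] ⇒ NO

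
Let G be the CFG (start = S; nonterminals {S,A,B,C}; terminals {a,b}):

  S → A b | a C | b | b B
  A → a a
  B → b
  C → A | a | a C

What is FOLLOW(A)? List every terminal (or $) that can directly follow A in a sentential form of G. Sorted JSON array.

FIRST iteration:
pass 1:
  A via A→a a: +{a}
  B via B→b: +{b}
  C via C→A: +{a}
  S via S→A b: +{a}
  S via S→b: +{b}
  FIRST(S)={a,b}  FIRST(A)={a}  FIRST(B)={b}  FIRST(C)={a}
pass 2: (no change)
  FIRST(S)={a,b}  FIRST(A)={a}  FIRST(B)={b}  FIRST(C)={a}

FOLLOW iteration:
seed FOLLOW(S) with $
iter 1:
  S→A b: FOLLOW(A) ⊇ FIRST(b) = {b}; new: +{b}
  S→a C: FOLLOW(C) ⊇ FOLLOW(S) ⊇ {$}; new: +{$}
  S→b B: FOLLOW(B) ⊇ FOLLOW(S) ⊇ {$}; new: +{$}
  FOLLOW[S]={$}  FOLLOW[A]={b}  FOLLOW[B]={$}  FOLLOW[C]={$}
iter 2:
  C→A: FOLLOW(A) ⊇ FOLLOW(C) ⊇ {$}; new: +{$}
  FOLLOW[S]={$}  FOLLOW[A]={$,b}  FOLLOW[B]={$}  FOLLOW[C]={$}
iter 3: (stable)
  FOLLOW[S]={$}  FOLLOW[A]={$,b}  FOLLOW[B]={$}  FOLLOW[C]={$}

FOLLOW(A) = ["$", "b"]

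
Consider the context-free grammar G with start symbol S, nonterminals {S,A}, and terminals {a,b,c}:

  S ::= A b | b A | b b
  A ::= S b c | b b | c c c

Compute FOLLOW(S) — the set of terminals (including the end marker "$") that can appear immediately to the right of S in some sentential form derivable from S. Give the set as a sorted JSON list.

Compute FIRST by fixpoint:
[1]
  A via A→b b: +{b}
  A via A→c c c: +{c}
  S via S→A b: +{b,c}
  S: {b,c}  A: {b,c}
[2] done
  S: {b,c}  A: {b,c}

FOLLOW sets:
seed FOLLOW(S) with $
iter 1:
  A→S b c: FOLLOW(S) ⊇ FIRST(b) = {b}; new: +{b}
  S→A b: FOLLOW(A) ⊇ FIRST(b) = {b}; new: +{b}
  S→b A: FOLLOW(A) ⊇ FOLLOW(S) ⊇ {$,b}; new: +{$}
  S: {$,b}  A: {$,b}
iter 2: done
  S: {$,b}  A: {$,b}

FOLLOW(S) = ["$", "b"]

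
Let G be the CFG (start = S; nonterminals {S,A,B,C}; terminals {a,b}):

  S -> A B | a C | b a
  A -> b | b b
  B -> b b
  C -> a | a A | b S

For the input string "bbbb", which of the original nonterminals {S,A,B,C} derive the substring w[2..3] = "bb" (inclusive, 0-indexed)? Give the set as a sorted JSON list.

Convert to CNF:
  S -> A B | T0 T1 | T1 C
  A -> T0 T0 | b
  B -> T0 T0
  C -> T0 S | T1 A | a
  T0 -> b
  T1 -> a

CYK fill, restricted to cells inside w[2..3]:
  [2..2]={A,T0}  "b"  orig:{A}
  [3..3]={A,T0}  "b"  orig:{A}
  [2..3]={A,B}  "bb"

Original NTs in T[2,3] deriving "bb": ["A", "B"]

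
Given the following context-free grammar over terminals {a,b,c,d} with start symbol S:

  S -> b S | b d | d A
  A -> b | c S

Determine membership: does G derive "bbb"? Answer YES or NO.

Convert to CNF:
  S -> T1 S | T1 T2 | T2 A
  A -> T0 S | b
  T0 -> c
  T1 -> b
  T2 -> d

Fill CYK table bottom-up:
  cell(0,0) b: {A,T1}  orig:{A}
  cell(1,1) b: {A,T1}  orig:{A}
  cell(2,2) b: {A,T1}  orig:{A}
  cell(0,1) bb: ∅
  cell(1,2) bb: ∅
  cell(0,2) bbb: ∅

S ∉ T[0,2] ⇒ NO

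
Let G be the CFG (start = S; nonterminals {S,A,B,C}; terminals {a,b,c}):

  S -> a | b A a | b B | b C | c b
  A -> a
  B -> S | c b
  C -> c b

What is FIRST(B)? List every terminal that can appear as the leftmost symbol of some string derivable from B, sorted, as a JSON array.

FIRST sets, iterate to fixpoint:
pass 1:
  A via A→a: +{a}
  B via B→c b: +{c}
  C via C→c b: +{c}
  S via S→a: +{a}
  S via S→b A a: +{b}
  S via S→c b: +{c}
  FIRST(S)={a,b,c}  FIRST(A)={a}  FIRST(B)={c}  FIRST(C)={c}
pass 2:
  B via B→S: +{a,b}
  FIRST(S)={a,b,c}  FIRST(A)={a}  FIRST(B)={a,b,c}  FIRST(C)={c}
pass 3: (no change)
  FIRST(S)={a,b,c}  FIRST(A)={a}  FIRST(B)={a,b,c}  FIRST(C)={c}

FIRST(B) = ["a", "b", "c"]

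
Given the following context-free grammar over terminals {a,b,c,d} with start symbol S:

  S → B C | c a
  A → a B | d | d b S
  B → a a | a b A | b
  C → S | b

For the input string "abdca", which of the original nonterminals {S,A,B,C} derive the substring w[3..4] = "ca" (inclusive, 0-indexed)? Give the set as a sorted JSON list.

CNF form of G:
  S -> B C | T3 T0
  A -> T0 B | T1 X4 | d
  B -> T0 T0 | T0 X5 | b
  C -> B C | T3 T0 | b
  T0 -> a
  T1 -> d
  T2 -> b
  T3 -> c
  X4 -> T2 S
  X5 -> T2 A

CYK table (by increasing span), restricted to cells inside w[3..4]:
  cell(3,3) c: {T3}  orig:{}
  cell(4,4) a: {T0}  orig:{}
  cell(3,4) ca: {C,S}

Original NTs in T[3,4] deriving "ca": ["C", "S"]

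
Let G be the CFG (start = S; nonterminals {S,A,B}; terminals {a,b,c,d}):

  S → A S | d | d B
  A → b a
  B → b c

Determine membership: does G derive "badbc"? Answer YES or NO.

Convert to CNF:
  S -> A S | T3 B | d
  A -> T0 T1
  B -> T0 T2
  T0 -> b
  T1 -> a
  T2 -> c
  T3 -> d

Fill CYK table bottom-up:
  [0..0]={T0}  "b"  orig:{}
  [1..1]={T1}  "a"  orig:{}
  [2..2]={S,T3}  "d"  orig:{S}
  [3..3]={T0}  "b"  orig:{}
  [4..4]={T2}  "c"  orig:{}
  [0..1]={A}  "ba"
  [1..2]=∅  "ad"
  [2..3]=∅  "db"
  [3..4]={B}  "bc"
  [0..2]={S}  "bad"
  [1..3]=∅  "adb"
  [2..4]={S}  "dbc"
  [0..3]=∅  "badb"
  [1..4]=∅  "adbc"
  [0..4]={S}  "badbc"

S ∈ T[0,4] ⇒ YES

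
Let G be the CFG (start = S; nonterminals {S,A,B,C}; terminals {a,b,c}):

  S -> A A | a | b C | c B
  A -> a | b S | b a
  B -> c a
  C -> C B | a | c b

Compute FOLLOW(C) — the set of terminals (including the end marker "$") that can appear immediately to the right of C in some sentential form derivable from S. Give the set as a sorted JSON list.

FIRST sets, iterate to fixpoint:
round 1:
  A via A→a: +{a}
  A via A→b S: +{b}
  B via B→c a: +{c}
  C via C→a: +{a}
  C via C→c b: +{c}
  S via S→A A: +{a,b}
  S via S→c B: +{c}
  S: {a,b,c}  A: {a,b}  B: {c}  C: {a,c}
round 2: done
  S: {a,b,c}  A: {a,b}  B: {c}  C: {a,c}

FOLLOW sets:
seed FOLLOW(S) with $
pass 1:
  C→C B: FOLLOW(C) ⊇ FIRST(B) = {c}; new: +{c}
  C→C B: FOLLOW(B) ⊇ FOLLOW(C) ⊇ {c}; new: +{c}
  S→A A: FOLLOW(A) ⊇ FIRST(A) = {a,b}; new: +{a,b}
  S→A A: FOLLOW(A) ⊇ FOLLOW(S) ⊇ {$}; new: +{$}
  S→b C: FOLLOW(C) ⊇ FOLLOW(S) ⊇ {$}; new: +{$}
  S→c B: FOLLOW(B) ⊇ FOLLOW(S) ⊇ {$}; new: +{$}
  FOLLOW(S)={$}  FOLLOW(A)={$,a,b}  FOLLOW(B)={$,c}  FOLLOW(C)={$,c}
pass 2:
  A→b S: FOLLOW(S) ⊇ FOLLOW(A) ⊇ {$,a,b}; new: +{a,b}
  S→b C: FOLLOW(C) ⊇ FOLLOW(S) ⊇ {$,a,b}; new: +{a,b}
  S→c B: FOLLOW(B) ⊇ FOLLOW(S) ⊇ {$,a,b}; new: +{a,b}
  FOLLOW(S)={$,a,b}  FOLLOW(A)={$,a,b}  FOLLOW(B)={$,a,b,c}  FOLLOW(C)={$,a,b,c}
pass 3: (stable)
  FOLLOW(S)={$,a,b}  FOLLOW(A)={$,a,b}  FOLLOW(B)={$,a,b,c}  FOLLOW(C)={$,a,b,c}

FOLLOW(C) = ["$", "a", "b", "c"]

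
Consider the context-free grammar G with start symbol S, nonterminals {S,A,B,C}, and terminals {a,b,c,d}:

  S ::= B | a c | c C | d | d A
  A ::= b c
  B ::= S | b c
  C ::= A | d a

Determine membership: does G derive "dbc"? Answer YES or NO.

Convert to CNF:
  S -> T0 T1 | T1 C | T2 T1 | T3 A | d
  A -> T0 T1
  B -> T0 T1 | T1 C | T2 T1 | T3 A | d
  C -> T0 T1 | T3 T2
  T0 -> b
  T1 -> c
  T2 -> a
  T3 -> d

CYK table (by increasing span):
  cell(0,0) d: {B,S,T3}  orig:{B,S}
  cell(1,1) b: {T0}  orig:{}
  cell(2,2) c: {T1}  orig:{}
  cell(0,1) db: ∅
  cell(1,2) bc: {A,B,C,S}
  cell(0,2) dbc: {B,S}

S ∈ T[0,2] ⇒ YES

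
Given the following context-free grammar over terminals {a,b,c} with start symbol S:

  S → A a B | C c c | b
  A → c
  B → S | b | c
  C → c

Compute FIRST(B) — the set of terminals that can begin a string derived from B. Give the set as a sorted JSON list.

Compute FIRST by fixpoint:
pass 1:
  A via A→c: +{c}
  B via B→b: +{b}
  B via B→c: +{c}
  C via C→c: +{c}
  S via S→A a B: +{c}
  S via S→b: +{b}
  FIRST(S)={b,c}  FIRST(A)={c}  FIRST(B)={b,c}  FIRST(C)={c}
pass 2: (stable)
  FIRST(S)={b,c}  FIRST(A)={c}  FIRST(B)={b,c}  FIRST(C)={c}

FIRST(B) = ["b", "c"]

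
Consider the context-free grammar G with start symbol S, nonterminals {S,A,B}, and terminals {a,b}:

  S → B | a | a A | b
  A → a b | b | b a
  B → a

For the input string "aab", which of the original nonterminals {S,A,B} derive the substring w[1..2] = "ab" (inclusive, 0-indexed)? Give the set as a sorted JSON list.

Convert to CNF:
  S -> T0 A | a | b
  A -> T0 T1 | T1 T0 | b
  B -> a
  T0 -> a
  T1 -> b

CYK table (by increasing span) — only the sub-triangle for w[1..2]:
  T[1,1] 'a' = {B,S,T0}  orig:{B,S}
  T[2,2] 'b' = {A,S,T1}  orig:{A,S}
  T[1,2] 'ab' = {A,S}

Original NTs in T[1,2] deriving "ab": ["A", "S"]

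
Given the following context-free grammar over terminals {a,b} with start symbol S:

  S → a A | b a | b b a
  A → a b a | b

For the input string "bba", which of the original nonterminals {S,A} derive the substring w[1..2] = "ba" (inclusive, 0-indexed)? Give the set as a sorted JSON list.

CNF form of G:
  S -> T0 A | T1 T0 | T1 X3
  A -> T0 X2 | b
  T0 -> a
  T1 -> b
  X2 -> T1 T0
  X3 -> T1 T0

CYK table (by increasing span) (cells [i..j] with 1 ≤ i ≤ j ≤ 2 only):
  cell(1,1) b: {A,T1}  orig:{A}
  cell(2,2) a: {T0}  orig:{}
  cell(1,2) ba: {S,X2,X3}  orig:{S}

Original NTs in T[1,2] deriving "ba": ["S"]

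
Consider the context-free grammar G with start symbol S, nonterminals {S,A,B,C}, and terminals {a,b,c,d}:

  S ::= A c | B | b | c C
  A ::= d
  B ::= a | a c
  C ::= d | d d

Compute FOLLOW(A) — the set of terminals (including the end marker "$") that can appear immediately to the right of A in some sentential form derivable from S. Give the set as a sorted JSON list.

FIRST sets, iterate to fixpoint:
pass 1:
  A via A→d: +{d}
  B via B→a: +{a}
  C via C→d: +{d}
  S via S→A c: +{d}
  S via S→B: +{a}
  S via S→b: +{b}
  S via S→c C: +{c}
  FIRST(S)={a,b,c,d}  FIRST(A)={d}  FIRST(B)={a}  FIRST(C)={d}
pass 2: (stable)
  FIRST(S)={a,b,c,d}  FIRST(A)={d}  FIRST(B)={a}  FIRST(C)={d}

Compute FOLLOW by fixpoint:
FOLLOW(S) := {$}
pass 1:
  S→A c: FOLLOW(A) ⊇ FIRST(c) = {c}; new: +{c}
  S→B: FOLLOW(B) ⊇ FOLLOW(S) ⊇ {$}; new: +{$}
  S→c C: FOLLOW(C) ⊇ FOLLOW(S) ⊇ {$}; new: +{$}
  S: {$}  A: {c}  B: {$}  C: {$}
pass 2: (stable)
  S: {$}  A: {c}  B: {$}  C: {$}

FOLLOW(A) = ["c"]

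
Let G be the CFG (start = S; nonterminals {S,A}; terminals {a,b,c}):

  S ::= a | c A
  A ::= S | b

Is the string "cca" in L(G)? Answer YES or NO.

CNF form of G:
  S -> T0 A | a
  A -> T0 A | a | b
  T0 -> c

CYK fill:
  cell(0,0) c: {T0}  orig:{}
  cell(1,1) c: {T0}  orig:{}
  cell(2,2) a: {A,S}
  cell(0,1) cc: ∅
  cell(1,2) ca: {A,S}
  cell(0,2) cca: {A,S}

S ∈ T[0,2] ⇒ YES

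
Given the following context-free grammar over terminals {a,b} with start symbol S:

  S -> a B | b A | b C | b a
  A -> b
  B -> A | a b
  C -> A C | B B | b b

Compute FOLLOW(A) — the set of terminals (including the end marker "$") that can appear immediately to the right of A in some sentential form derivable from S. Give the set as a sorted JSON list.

Compute FIRST by fixpoint:
iter 1:
  A via A→b: +{b}
  B via B→A: +{b}
  B via B→a b: +{a}
  C via C→A C: +{b}
  C via C→B B: +{a}
  S via S→a B: +{a}
  S via S→b A: +{b}
  FIRST(S)={a,b}  FIRST(A)={b}  FIRST(B)={a,b}  FIRST(C)={a,b}
iter 2: (stable)
  FIRST(S)={a,b}  FIRST(A)={b}  FIRST(B)={a,b}  FIRST(C)={a,b}

Compute FOLLOW by fixpoint:
initialize: $ ∈ FOLLOW(S)
[1]
  C→A C: FOLLOW(A) ⊇ FIRST(C) = {a,b}; new: +{a,b}
  C→B B: FOLLOW(B) ⊇ FIRST(B) = {a,b}; new: +{a,b}
  S→a B: FOLLOW(B) ⊇ FOLLOW(S) ⊇ {$}; new: +{$}
  S→b A: FOLLOW(A) ⊇ FOLLOW(S) ⊇ {$}; new: +{$}
  S→b C: FOLLOW(C) ⊇ FOLLOW(S) ⊇ {$}; new: +{$}
  S: {$}  A: {$,a,b}  B: {$,a,b}  C: {$}
[2] done
  S: {$}  A: {$,a,b}  B: {$,a,b}  C: {$}

FOLLOW(A) = ["$", "a", "b"]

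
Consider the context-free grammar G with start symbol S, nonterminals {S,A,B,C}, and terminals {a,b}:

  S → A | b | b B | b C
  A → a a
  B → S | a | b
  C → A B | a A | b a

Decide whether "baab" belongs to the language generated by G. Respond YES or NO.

CNF form of G:
  S -> T0 T0 | T1 B | T1 C | b
  A -> T0 T0
  B -> T0 T0 | T1 B | T1 C | a | b
  C -> A B | T0 A | T1 T0
  T0 -> a
  T1 -> b

CYK fill:
  T[0,0] 'b' = {B,S,T1}  orig:{B,S}
  T[1,1] 'a' = {B,T0}  orig:{B}
  T[2,2] 'a' = {B,T0}  orig:{B}
  T[3,3] 'b' = {B,S,T1}  orig:{B,S}
  T[0,1] 'ba' = {B,C,S}
  T[1,2] 'aa' = {A,B,S}
  T[2,3] 'ab' = ∅
  T[0,2] 'baa' = {B,S}
  T[1,3] 'aab' = {C}
  T[0,3] 'baab' = {B,S}

S ∈ T[0,3] ⇒ YES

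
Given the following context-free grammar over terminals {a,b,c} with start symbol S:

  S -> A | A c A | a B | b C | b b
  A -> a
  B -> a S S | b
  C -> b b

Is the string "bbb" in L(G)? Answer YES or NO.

CNF form of G:
  S -> A X4 | T0 B | T1 C | T1 T1 | a
  A -> a
  B -> T0 X3 | b
  C -> T1 T1
  T0 -> a
  T1 -> b
  T2 -> c
  X3 -> S S
  X4 -> T2 A

Fill CYK table bottom-up:
  T[0,0] 'b' = {B,T1}  orig:{B}
  T[1,1] 'b' = {B,T1}  orig:{B}
  T[2,2] 'b' = {B,T1}  orig:{B}
  T[0,1] 'bb' = {C,S}
  T[1,2] 'bb' = {C,S}
  T[0,2] 'bbb' = {S}

S ∈ T[0,2] ⇒ YES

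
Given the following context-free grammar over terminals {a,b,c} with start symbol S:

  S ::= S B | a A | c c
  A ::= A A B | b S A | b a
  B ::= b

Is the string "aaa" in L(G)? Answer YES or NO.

CNF form of G:
  S -> S B | T1 A | T2 T2
  A -> A X3 | T0 T1 | T0 X4
  B -> b
  T0 -> b
  T1 -> a
  T2 -> c
  X3 -> A B
  X4 -> S A

CYK fill:
  cell(0,0) a: {T1}  orig:{}
  cell(1,1) a: {T1}  orig:{}
  cell(2,2) a: {T1}  orig:{}
  cell(0,1) aa: ∅
  cell(1,2) aa: ∅
  cell(0,2) aaa: ∅

S ∉ T[0,2] ⇒ NO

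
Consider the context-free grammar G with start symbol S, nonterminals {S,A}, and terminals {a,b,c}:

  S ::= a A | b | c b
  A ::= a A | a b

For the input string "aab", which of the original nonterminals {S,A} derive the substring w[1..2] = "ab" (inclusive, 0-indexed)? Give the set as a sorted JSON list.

Convert to CNF:
  S -> T0 A | T2 T1 | b
  A -> T0 A | T0 T1
  T0 -> a
  T1 -> b
  T2 -> c

CYK fill — only the sub-triangle for w[1..2]:
  [1..1]={T0}  "a"  orig:{}
  [2..2]={S,T1}  "b"  orig:{S}
  [1..2]={A}  "ab"

Original NTs in T[1,2] deriving "ab": ["A"]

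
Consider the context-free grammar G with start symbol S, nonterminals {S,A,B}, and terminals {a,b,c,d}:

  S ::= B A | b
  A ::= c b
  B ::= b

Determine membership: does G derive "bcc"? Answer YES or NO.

CNF form of G:
  S -> B A | b
  A -> T0 T1
  B -> b
  T0 -> c
  T1 -> b

Fill CYK table bottom-up:
  [0..0]={B,S,T1}  "b"  orig:{B,S}
  [1..1]={T0}  "c"  orig:{}
  [2..2]={T0}  "c"  orig:{}
  [0..1]=∅  "bc"
  [1..2]=∅  "cc"
  [0..2]=∅  "bcc"

S ∉ T[0,2] ⇒ NO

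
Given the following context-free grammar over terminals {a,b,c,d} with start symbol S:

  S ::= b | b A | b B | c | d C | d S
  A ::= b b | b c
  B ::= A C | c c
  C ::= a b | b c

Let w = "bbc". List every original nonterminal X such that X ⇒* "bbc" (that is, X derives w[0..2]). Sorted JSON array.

CNF form of G:
  S -> T0 A | T0 B | T3 C | T3 S | b | c
  A -> T0 T0 | T0 T1
  B -> A C | T1 T1
  C -> T0 T1 | T2 T0
  T0 -> b
  T1 -> c
  T2 -> a
  T3 -> d

Fill CYK table bottom-up, restricted to cells inside w[0..2]:
  T[0,0] 'b' = {S,T0}  orig:{S}
  T[1,1] 'b' = {S,T0}  orig:{S}
  T[2,2] 'c' = {S,T1}  orig:{S}
  T[0,1] 'bb' = {A}
  T[1,2] 'bc' = {A,C}
  T[0,2] 'bbc' = {S}

Original NTs in T[0,2] deriving "bbc": ["S"]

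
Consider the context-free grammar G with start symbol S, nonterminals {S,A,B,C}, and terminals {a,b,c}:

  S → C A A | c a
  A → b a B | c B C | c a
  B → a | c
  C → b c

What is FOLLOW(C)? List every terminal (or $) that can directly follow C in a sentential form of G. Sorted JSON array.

Compute FIRST by fixpoint:
[1]
  A via A→b a B: +{b}
  A via A→c B C: +{c}
  B via B→a: +{a}
  B via B→c: +{c}
  C via C→b c: +{b}
  S via S→C A A: +{b}
  S via S→c a: +{c}
  FIRST[S]={b,c}  FIRST[A]={b,c}  FIRST[B]={a,c}  FIRST[C]={b}
[2] — fixpoint
  FIRST[S]={b,c}  FIRST[A]={b,c}  FIRST[B]={a,c}  FIRST[C]={b}

FOLLOW sets:
FOLLOW(S) := {$}
round 1:
  A→c B C: FOLLOW(B) ⊇ FIRST(C) = {b}; new: +{b}
  S→C A A: FOLLOW(C) ⊇ FIRST(A) = {b,c}; new: +{b,c}
  S→C A A: FOLLOW(A) ⊇ FIRST(A) = {b,c}; new: +{b,c}
  S→C A A: FOLLOW(A) ⊇ FOLLOW(S) ⊇ {$}; new: +{$}
  FOLLOW(S)={$}  FOLLOW(A)={$,b,c}  FOLLOW(B)={b}  FOLLOW(C)={b,c}
round 2:
  A→b a B: FOLLOW(B) ⊇ FOLLOW(A) ⊇ {$,b,c}; new: +{$,c}
  A→c B C: FOLLOW(C) ⊇ FOLLOW(A) ⊇ {$,b,c}; new: +{$}
  FOLLOW(S)={$}  FOLLOW(A)={$,b,c}  FOLLOW(B)={$,b,c}  FOLLOW(C)={$,b,c}
round 3: (stable)
  FOLLOW(S)={$}  FOLLOW(A)={$,b,c}  FOLLOW(B)={$,b,c}  FOLLOW(C)={$,b,c}

FOLLOW(C) = ["$", "b", "c"]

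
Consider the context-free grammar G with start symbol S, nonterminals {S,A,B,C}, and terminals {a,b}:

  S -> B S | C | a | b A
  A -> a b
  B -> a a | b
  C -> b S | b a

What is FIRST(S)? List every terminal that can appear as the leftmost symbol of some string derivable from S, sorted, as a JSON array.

FIRST sets, iterate to fixpoint:
iter 1:
  A via A→a b: +{a}
  B via B→a a: +{a}
  B via B→b: +{b}
  C via C→b S: +{b}
  S via S→B S: +{a,b}
  FIRST(S)={a,b}  FIRST(A)={a}  FIRST(B)={a,b}  FIRST(C)={b}
iter 2: — fixpoint
  FIRST(S)={a,b}  FIRST(A)={a}  FIRST(B)={a,b}  FIRST(C)={b}

FIRST(S) = ["a", "b"]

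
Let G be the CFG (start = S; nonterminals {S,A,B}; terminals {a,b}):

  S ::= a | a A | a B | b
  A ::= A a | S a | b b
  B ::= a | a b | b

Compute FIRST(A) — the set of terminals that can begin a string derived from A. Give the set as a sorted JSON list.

FIRST iteration:
round 1:
  A via A→b b: +{b}
  B via B→a: +{a}
  B via B→b: +{b}
  S via S→a: +{a}
  S via S→b: +{b}
  FIRST[S]={a,b}  FIRST[A]={b}  FIRST[B]={a,b}
round 2:
  A via A→S a: +{a}
  FIRST[S]={a,b}  FIRST[A]={a,b}  FIRST[B]={a,b}
round 3: done
  FIRST[S]={a,b}  FIRST[A]={a,b}  FIRST[B]={a,b}

FIRST(A) = ["a", "b"]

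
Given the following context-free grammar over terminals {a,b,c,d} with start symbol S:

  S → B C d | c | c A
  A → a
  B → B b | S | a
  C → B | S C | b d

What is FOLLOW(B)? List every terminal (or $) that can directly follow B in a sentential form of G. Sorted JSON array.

Compute FIRST by fixpoint:
[1]
  A via A→a: +{a}
  B via B→a: +{a}
  C via C→B: +{a}
  C via C→b d: +{b}
  S via S→B C d: +{a}
  S via S→c: +{c}
  S: {a,c}  A: {a}  B: {a}  C: {a,b}
[2]
  B via B→S: +{c}
  C via C→B: +{c}
  S: {a,c}  A: {a}  B: {a,c}  C: {a,b,c}
[3] done
  S: {a,c}  A: {a}  B: {a,c}  C: {a,b,c}

Compute FOLLOW by fixpoint:
seed FOLLOW(S) with $
iter 1:
  B→B b: FOLLOW(B) ⊇ FIRST(b) = {b}; new: +{b}
  B→S: FOLLOW(S) ⊇ FOLLOW(B) ⊇ {b}; new: +{b}
  C→S C: FOLLOW(S) ⊇ FIRST(C) = {a,b,c}; new: +{a,c}
  S→B C d: FOLLOW(B) ⊇ FIRST(C) = {a,b,c}; new: +{a,c}
  S→B C d: FOLLOW(C) ⊇ FIRST(d) = {d}; new: +{d}
  S→c A: FOLLOW(A) ⊇ FOLLOW(S) ⊇ {$,a,b,c}; new: +{$,a,b,c}
  FOLLOW[S]={$,a,b,c}  FOLLOW[A]={$,a,b,c}  FOLLOW[B]={a,b,c}  FOLLOW[C]={d}
iter 2:
  C→B: FOLLOW(B) ⊇ FOLLOW(C) ⊇ {d}; new: +{d}
  FOLLOW[S]={$,a,b,c}  FOLLOW[A]={$,a,b,c}  FOLLOW[B]={a,b,c,d}  FOLLOW[C]={d}
iter 3:
  B→S: FOLLOW(S) ⊇ FOLLOW(B) ⊇ {a,b,c,d}; new: +{d}
  S→c A: FOLLOW(A) ⊇ FOLLOW(S) ⊇ {$,a,b,c,d}; new: +{d}
  FOLLOW[S]={$,a,b,c,d}  FOLLOW[A]={$,a,b,c,d}  FOLLOW[B]={a,b,c,d}  FOLLOW[C]={d}
iter 4: (no change)
  FOLLOW[S]={$,a,b,c,d}  FOLLOW[A]={$,a,b,c,d}  FOLLOW[B]={a,b,c,d}  FOLLOW[C]={d}

FOLLOW(B) = ["a", "b", "c", "d"]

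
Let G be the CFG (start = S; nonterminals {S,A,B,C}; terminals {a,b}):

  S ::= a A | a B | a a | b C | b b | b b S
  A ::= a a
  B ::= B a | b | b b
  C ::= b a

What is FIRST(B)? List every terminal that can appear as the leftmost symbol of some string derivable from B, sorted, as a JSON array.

FIRST iteration:
iter 1:
  A via A→a a: +{a}
  B via B→b: +{b}
  C via C→b a: +{b}
  S via S→a A: +{a}
  S via S→b C: +{b}
  FIRST(S)={a,b}  FIRST(A)={a}  FIRST(B)={b}  FIRST(C)={b}
iter 2: done
  FIRST(S)={a,b}  FIRST(A)={a}  FIRST(B)={b}  FIRST(C)={b}

FIRST(B) = ["b"]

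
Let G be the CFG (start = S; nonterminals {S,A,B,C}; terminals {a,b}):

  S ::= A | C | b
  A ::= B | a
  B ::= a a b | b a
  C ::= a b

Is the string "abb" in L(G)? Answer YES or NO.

CNF form of G:
  S -> T0 T1 | T0 X4 | T1 T0 | a | b
  A -> T0 X2 | T1 T0 | a
  B -> T0 X3 | T1 T0
  C -> T0 T1
  T0 -> a
  T1 -> b
  X2 -> T0 T1
  X3 -> T0 T1
  X4 -> T0 T1

Fill CYK table bottom-up:
  T[0,0] 'a' = {A,S,T0}  orig:{A,S}
  T[1,1] 'b' = {S,T1}  orig:{S}
  T[2,2] 'b' = {S,T1}  orig:{S}
  T[0,1] 'ab' = {C,S,X2,X3,X4}  orig:{C,S}
  T[1,2] 'bb' = ∅
  T[0,2] 'abb' = ∅

S ∉ T[0,2] ⇒ NO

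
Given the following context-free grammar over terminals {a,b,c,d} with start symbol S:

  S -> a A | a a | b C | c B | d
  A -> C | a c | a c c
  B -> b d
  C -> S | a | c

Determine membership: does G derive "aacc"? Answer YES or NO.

CNF form of G:
  S -> T0 A | T0 T0 | T1 B | T2 C | d
  A -> T0 A | T0 T0 | T0 T1 | T0 X4 | T1 B | T2 C | a | c | d
  B -> T2 T3
  C -> T0 A | T0 T0 | T1 B | T2 C | a | c | d
  T0 -> a
  T1 -> c
  T2 -> b
  T3 -> d
  X4 -> T1 T1

CYK table (by increasing span):
  T[0,0] 'a' = {A,C,T0}  orig:{A,C}
  T[1,1] 'a' = {A,C,T0}  orig:{A,C}
  T[2,2] 'c' = {A,C,T1}  orig:{A,C}
  T[3,3] 'c' = {A,C,T1}  orig:{A,C}
  T[0,1] 'aa' = {A,C,S}
  T[1,2] 'ac' = {A,C,S}
  T[2,3] 'cc' = {X4}  orig:{}
  T[0,2] 'aac' = {A,C,S}
  T[1,3] 'acc' = {A}
  T[0,3] 'aacc' = {A,C,S}

S ∈ T[0,3] ⇒ YES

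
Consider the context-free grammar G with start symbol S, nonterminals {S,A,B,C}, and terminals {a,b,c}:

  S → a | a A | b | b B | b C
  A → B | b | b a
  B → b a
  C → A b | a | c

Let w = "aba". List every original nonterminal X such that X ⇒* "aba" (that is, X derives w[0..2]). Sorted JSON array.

CNF form of G:
  S -> T0 B | T0 C | T1 A | a | b
  A -> T0 T1 | b
  B -> T0 T1
  C -> A T0 | a | c
  T0 -> b
  T1 -> a

CYK table (by increasing span) (cells [i..j] with 0 ≤ i ≤ j ≤ 2 only):
  cell(0,0) a: {C,S,T1}  orig:{C,S}
  cell(1,1) b: {A,S,T0}  orig:{A,S}
  cell(2,2) a: {C,S,T1}  orig:{C,S}
  cell(0,1) ab: {S}
  cell(1,2) ba: {A,B,S}
  cell(0,2) aba: {S}

Original NTs in T[0,2] deriving "aba": ["S"]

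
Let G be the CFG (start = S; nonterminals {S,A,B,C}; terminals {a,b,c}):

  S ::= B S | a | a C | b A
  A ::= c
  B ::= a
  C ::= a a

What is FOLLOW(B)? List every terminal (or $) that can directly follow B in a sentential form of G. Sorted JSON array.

FIRST iteration:
round 1:
  A via A→c: +{c}
  B via B→a: +{a}
  C via C→a a: +{a}
  S via S→B S: +{a}
  S via S→b A: +{b}
  FIRST[S]={a,b}  FIRST[A]={c}  FIRST[B]={a}  FIRST[C]={a}
round 2: done
  FIRST[S]={a,b}  FIRST[A]={c}  FIRST[B]={a}  FIRST[C]={a}

Compute FOLLOW by fixpoint:
initialize: $ ∈ FOLLOW(S)
[1]
  S→B S: FOLLOW(B) ⊇ FIRST(S) = {a,b}; new: +{a,b}
  S→a C: FOLLOW(C) ⊇ FOLLOW(S) ⊇ {$}; new: +{$}
  S→b A: FOLLOW(A) ⊇ FOLLOW(S) ⊇ {$}; new: +{$}
  FOLLOW(S)={$}  FOLLOW(A)={$}  FOLLOW(B)={a,b}  FOLLOW(C)={$}
[2] — fixpoint
  FOLLOW(S)={$}  FOLLOW(A)={$}  FOLLOW(B)={a,b}  FOLLOW(C)={$}

FOLLOW(B) = ["a", "b"]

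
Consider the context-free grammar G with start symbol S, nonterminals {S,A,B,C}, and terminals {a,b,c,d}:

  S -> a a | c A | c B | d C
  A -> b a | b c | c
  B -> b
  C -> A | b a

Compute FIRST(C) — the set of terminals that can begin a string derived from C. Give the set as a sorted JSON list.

FIRST iteration:
round 1:
  A via A→b a: +{b}
  A via A→c: +{c}
  B via B→b: +{b}
  C via C→A: +{b,c}
  S via S→a a: +{a}
  S via S→c A: +{c}
  S via S→d C: +{d}
  S: {a,c,d}  A: {b,c}  B: {b}  C: {b,c}
round 2: (stable)
  S: {a,c,d}  A: {b,c}  B: {b}  C: {b,c}

FIRST(C) = ["b", "c"]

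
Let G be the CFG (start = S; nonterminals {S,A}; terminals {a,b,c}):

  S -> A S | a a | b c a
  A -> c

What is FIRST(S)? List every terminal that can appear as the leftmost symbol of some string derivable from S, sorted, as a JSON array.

Compute FIRST by fixpoint:
round 1:
  A via A→c: +{c}
  S via S→A S: +{c}
  S via S→a a: +{a}
  S via S→b c a: +{b}
  FIRST(S)={a,b,c}  FIRST(A)={c}
round 2: (no change)
  FIRST(S)={a,b,c}  FIRST(A)={c}

FIRST(S) = ["a", "b", "c"]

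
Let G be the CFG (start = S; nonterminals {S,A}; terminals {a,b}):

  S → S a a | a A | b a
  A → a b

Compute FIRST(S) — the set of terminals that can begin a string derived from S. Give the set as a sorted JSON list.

Compute FIRST by fixpoint:
round 1:
  A via A→a b: +{a}
  S via S→a A: +{a}
  S via S→b a: +{b}
  FIRST[S]={a,b}  FIRST[A]={a}
round 2: (stable)
  FIRST[S]={a,b}  FIRST[A]={a}

FIRST(S) = ["a", "b"]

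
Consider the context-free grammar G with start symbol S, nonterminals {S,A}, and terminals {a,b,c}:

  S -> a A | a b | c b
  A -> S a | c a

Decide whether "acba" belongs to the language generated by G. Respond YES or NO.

Convert to CNF:
  S -> T0 A | T0 T2 | T1 T2
  A -> S T0 | T1 T0
  T0 -> a
  T1 -> c
  T2 -> b

CYK fill:
  T[0,0] 'a' = {T0}  orig:{}
  T[1,1] 'c' = {T1}  orig:{}
  T[2,2] 'b' = {T2}  orig:{}
  T[3,3] 'a' = {T0}  orig:{}
  T[0,1] 'ac' = ∅
  T[1,2] 'cb' = {S}
  T[2,3] 'ba' = ∅
  T[0,2] 'acb' = ∅
  T[1,3] 'cba' = {A}
  T[0,3] 'acba' = {S}

S ∈ T[0,3] ⇒ YES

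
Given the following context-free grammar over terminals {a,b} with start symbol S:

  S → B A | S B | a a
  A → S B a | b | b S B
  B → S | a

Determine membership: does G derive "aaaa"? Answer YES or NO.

CNF form of G:
  S -> B A | S B | T0 T0
  A -> S X2 | T1 X3 | b
  B -> B A | S B | T0 T0 | a
  T0 -> a
  T1 -> b
  X2 -> B T0
  X3 -> S B

CYK fill:
  cell(0,0) a: {B,T0}  orig:{B}
  cell(1,1) a: {B,T0}  orig:{B}
  cell(2,2) a: {B,T0}  orig:{B}
  cell(3,3) a: {B,T0}  orig:{B}
  cell(0,1) aa: {B,S,X2}  orig:{B,S}
  cell(1,2) aa: {B,S,X2}  orig:{B,S}
  cell(2,3) aa: {B,S,X2}  orig:{B,S}
  cell(0,2) aaa: {B,S,X2,X3}  orig:{B,S}
  cell(1,3) aaa: {B,S,X2,X3}  orig:{B,S}
  cell(0,3) aaaa: {A,B,S,X2,X3}  orig:{A,B,S}

S ∈ T[0,3] ⇒ YES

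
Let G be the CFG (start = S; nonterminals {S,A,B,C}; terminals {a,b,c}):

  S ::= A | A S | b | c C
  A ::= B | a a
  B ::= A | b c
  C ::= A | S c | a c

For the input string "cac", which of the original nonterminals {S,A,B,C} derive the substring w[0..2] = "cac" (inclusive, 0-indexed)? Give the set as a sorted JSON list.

Convert to CNF:
  S -> A S | T0 T0 | T1 T2 | T2 C | b
  A -> T0 T0 | T1 T2
  B -> T0 T0 | T1 T2
  C -> S T2 | T0 T0 | T0 T2 | T1 T2
  T0 -> a
  T1 -> b
  T2 -> c

CYK table (by increasing span) — only the sub-triangle for w[0..2]:
  cell(0,0) c: {T2}  orig:{}
  cell(1,1) a: {T0}  orig:{}
  cell(2,2) c: {T2}  orig:{}
  cell(0,1) ca: ∅
  cell(1,2) ac: {C}
  cell(0,2) cac: {S}

Original NTs in T[0,2] deriving "cac": ["S"]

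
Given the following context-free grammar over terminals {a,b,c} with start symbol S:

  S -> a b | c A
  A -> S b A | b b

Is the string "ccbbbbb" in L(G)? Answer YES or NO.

Convert to CNF:
  S -> T1 T0 | T2 A
  A -> S X3 | T0 T0
  T0 -> b
  T1 -> a
  T2 -> c
  X3 -> T0 A

Fill CYK table bottom-up:
  T[0,0] 'c' = {T2}  orig:{}
  T[1,1] 'c' = {T2}  orig:{}
  T[2,2] 'b' = {T0}  orig:{}
  T[3,3] 'b' = {T0}  orig:{}
  T[4,4] 'b' = {T0}  orig:{}
  T[5,5] 'b' = {T0}  orig:{}
  T[6,6] 'b' = {T0}  orig:{}
  T[0,1] 'cc' = ∅
  T[1,2] 'cb' = ∅
  T[2,3] 'bb' = {A}
  T[3,4] 'bb' = {A}
  T[4,5] 'bb' = {A}
  T[5,6] 'bb' = {A}
  T[0,2] 'ccb' = ∅
  T[1,3] 'cbb' = {S}
  T[2,4] 'bbb' = {X3}  orig:{}
  T[3,5] 'bbb' = {X3}  orig:{}
  T[4,6] 'bbb' = {X3}  orig:{}
  T[0,3] 'ccbb' = ∅
  T[1,4] 'cbbb' = ∅
  T[2,5] 'bbbb' = ∅
  T[3,6] 'bbbb' = ∅
  T[0,4] 'ccbbb' = ∅
  T[1,5] 'cbbbb' = ∅
  T[2,6] 'bbbbb' = ∅
  T[0,5] 'ccbbbb' = ∅
  T[1,6] 'cbbbbb' = {A}
  T[0,6] 'ccbbbbb' = {S}

S ∈ T[0,6] ⇒ YES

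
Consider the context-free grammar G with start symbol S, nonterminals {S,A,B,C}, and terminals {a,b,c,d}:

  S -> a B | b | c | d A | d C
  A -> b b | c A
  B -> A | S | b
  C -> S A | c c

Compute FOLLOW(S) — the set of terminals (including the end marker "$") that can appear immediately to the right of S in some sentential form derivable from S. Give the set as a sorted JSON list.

FIRST iteration:
round 1:
  A via A→b b: +{b}
  A via A→c A: +{c}
  B via B→A: +{b,c}
  C via C→c c: +{c}
  S via S→a B: +{a}
  S via S→b: +{b}
  S via S→c: +{c}
  S via S→d A: +{d}
  FIRST(S)={a,b,c,d}  FIRST(A)={b,c}  FIRST(B)={b,c}  FIRST(C)={c}
round 2:
  B via B→S: +{a,d}
  C via C→S A: +{a,b,d}
  FIRST(S)={a,b,c,d}  FIRST(A)={b,c}  FIRST(B)={a,b,c,d}  FIRST(C)={a,b,c,d}
round 3: — fixpoint
  FIRST(S)={a,b,c,d}  FIRST(A)={b,c}  FIRST(B)={a,b,c,d}  FIRST(C)={a,b,c,d}

FOLLOW sets:
initialize: $ ∈ FOLLOW(S)
round 1:
  C→S A: FOLLOW(S) ⊇ FIRST(A) = {b,c}; new: +{b,c}
  S→a B: FOLLOW(B) ⊇ FOLLOW(S) ⊇ {$,b,c}; new: +{$,b,c}
  S→d A: FOLLOW(A) ⊇ FOLLOW(S) ⊇ {$,b,c}; new: +{$,b,c}
  S→d C: FOLLOW(C) ⊇ FOLLOW(S) ⊇ {$,b,c}; new: +{$,b,c}
  S: {$,b,c}  A: {$,b,c}  B: {$,b,c}  C: {$,b,c}
round 2: — fixpoint
  S: {$,b,c}  A: {$,b,c}  B: {$,b,c}  C: {$,b,c}

FOLLOW(S) = ["$", "b", "c"]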